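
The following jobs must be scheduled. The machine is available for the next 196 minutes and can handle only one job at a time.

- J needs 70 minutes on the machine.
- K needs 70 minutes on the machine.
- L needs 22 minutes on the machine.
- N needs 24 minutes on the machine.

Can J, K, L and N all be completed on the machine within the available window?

Running back to back, the jobs need 70 + 70 + 22 + 24 = 186 minutes on the machine.
Since 186 ≤ 196, they fit within the window.

Yes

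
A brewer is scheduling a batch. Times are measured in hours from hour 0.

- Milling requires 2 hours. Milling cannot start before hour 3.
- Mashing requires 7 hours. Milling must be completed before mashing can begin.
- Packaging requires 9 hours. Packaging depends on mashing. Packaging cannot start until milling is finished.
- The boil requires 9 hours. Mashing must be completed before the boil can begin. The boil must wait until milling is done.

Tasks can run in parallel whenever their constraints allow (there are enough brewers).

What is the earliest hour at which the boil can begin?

12

After its own release at hour 3, milling can start at hour 3 and finishes at hour 5.
Mashing waits on milling (finishes hour 5), so it starts at hour 5 and finishes at 5 + 7 = hour 12.
The boil waits on mashing (finishes hour 12); milling (finishes hour 5). The latest of these is hour 12, which is the earliest the boil can start.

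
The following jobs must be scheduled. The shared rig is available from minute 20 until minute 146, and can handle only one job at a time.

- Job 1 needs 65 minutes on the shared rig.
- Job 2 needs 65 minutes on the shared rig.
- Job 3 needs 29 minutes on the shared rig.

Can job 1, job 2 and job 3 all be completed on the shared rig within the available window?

The shared rig window is 146 − 20 = 126 minutes.
Running back to back, the jobs need 65 + 65 + 29 = 159 minutes on the shared rig.
Since 159 > 126, they cannot all fit.

No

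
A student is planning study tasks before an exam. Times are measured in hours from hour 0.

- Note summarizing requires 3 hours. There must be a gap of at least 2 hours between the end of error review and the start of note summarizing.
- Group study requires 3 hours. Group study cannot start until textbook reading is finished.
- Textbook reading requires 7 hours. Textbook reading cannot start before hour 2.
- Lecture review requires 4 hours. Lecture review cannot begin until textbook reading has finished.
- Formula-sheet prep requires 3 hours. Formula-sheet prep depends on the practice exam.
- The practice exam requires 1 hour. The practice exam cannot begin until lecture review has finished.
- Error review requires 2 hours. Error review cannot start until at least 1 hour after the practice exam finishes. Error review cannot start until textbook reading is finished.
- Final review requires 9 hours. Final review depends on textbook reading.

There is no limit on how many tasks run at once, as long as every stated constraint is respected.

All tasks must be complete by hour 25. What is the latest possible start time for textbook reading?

5

To finish by hour 25, note summarizing (duration 3) must start no later than hour 22.
Error review must finish before note summarizing (must start by hour 22, minus 2-hour gap → hour 20). With a 2-hour duration, error review must start by 20 − 2 = hour 18.
Nothing follows formula-sheet prep; the deadline of hour 25 is its only limit. It must start by 25 − 3 = hour 22.
The practice exam has several dependents: error review (must start by hour 18, minus 1-hour gap → hour 17); formula-sheet prep (must start by hour 22). The earliest of those limits is hour 17, so the practice exam must start by 17 − 1 = hour 16.
Lecture review feeds into the practice exam (must start by hour 16); so lecture review must finish by hour 16 and therefore start by hour 12.
Group study has no dependents, so it just needs to finish by hour 25. Starting by 25 − 3 = hour 22 achieves that.
To finish by hour 25, final review (duration 9) must start no later than hour 16.
For textbook reading: lecture review (must start by hour 12); error review (must start by hour 18); group study (must start by hour 22); final review (must start by hour 16). The most restrictive is hour 12; with a 7-hour duration, textbook reading must start by hour 5.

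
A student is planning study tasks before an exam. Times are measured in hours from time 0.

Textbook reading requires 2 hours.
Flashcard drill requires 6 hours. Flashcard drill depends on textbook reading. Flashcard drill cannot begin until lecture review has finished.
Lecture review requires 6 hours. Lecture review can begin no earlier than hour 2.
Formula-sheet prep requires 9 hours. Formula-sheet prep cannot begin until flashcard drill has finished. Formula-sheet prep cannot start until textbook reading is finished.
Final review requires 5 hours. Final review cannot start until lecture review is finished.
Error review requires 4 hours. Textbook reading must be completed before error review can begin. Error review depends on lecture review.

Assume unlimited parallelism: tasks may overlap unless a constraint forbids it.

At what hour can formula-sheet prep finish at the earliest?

23

Lecture review cannot begin until its own release at hour 2. It runs from hour 2 to 2 + 6 = hour 8.
Textbook reading has no prerequisites, so it starts at hour 0 and finishes at hour 2.
For flashcard drill: textbook reading (finishes hour 2); lecture review (finishes hour 8). Taking the maximum gives a start of hour 8, and it finishes at 8 + 6 = hour 14.
Formula-sheet prep cannot start until flashcard drill (finishes hour 14); textbook reading (finishes hour 2). The controlling bound is hour 14, so formula-sheet prep finishes at 14 + 9 = hour 23.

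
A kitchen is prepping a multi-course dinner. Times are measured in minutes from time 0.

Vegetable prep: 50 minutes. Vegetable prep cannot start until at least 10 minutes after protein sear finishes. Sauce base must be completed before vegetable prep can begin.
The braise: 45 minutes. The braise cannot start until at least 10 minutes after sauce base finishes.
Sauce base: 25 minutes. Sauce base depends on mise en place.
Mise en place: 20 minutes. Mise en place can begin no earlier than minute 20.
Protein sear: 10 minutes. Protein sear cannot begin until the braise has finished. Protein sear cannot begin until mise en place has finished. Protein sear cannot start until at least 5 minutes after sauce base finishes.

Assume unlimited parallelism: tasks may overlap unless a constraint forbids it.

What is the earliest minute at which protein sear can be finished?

130

Mise en place waits on its own release at minute 20, so it starts at minute 20 and finishes at 20 + 20 = minute 40.
Sauce base waits on mise en place (finishes minute 40), so it starts at minute 40 and finishes at 40 + 25 = minute 65.
The braise waits on sauce base (finishes minute 65, plus 10-minute gap → minute 75), so it starts at minute 75 and finishes at 75 + 45 = minute 120.
Protein sear has to wait for the braise (finishes minute 120); mise en place (finishes minute 40); sauce base (finishes minute 65, plus 5-minute gap → minute 70). The latest of these is minute 120, so protein sear runs minute 120 to 120 + 10 = minute 130.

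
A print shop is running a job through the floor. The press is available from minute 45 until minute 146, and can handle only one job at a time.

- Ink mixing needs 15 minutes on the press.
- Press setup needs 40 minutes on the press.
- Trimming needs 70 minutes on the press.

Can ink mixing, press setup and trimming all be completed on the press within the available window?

No

The press window is 146 − 45 = 101 minutes.
Running back to back, the jobs need 15 + 40 + 70 = 125 minutes on the press.
Since 125 > 101, they cannot all fit.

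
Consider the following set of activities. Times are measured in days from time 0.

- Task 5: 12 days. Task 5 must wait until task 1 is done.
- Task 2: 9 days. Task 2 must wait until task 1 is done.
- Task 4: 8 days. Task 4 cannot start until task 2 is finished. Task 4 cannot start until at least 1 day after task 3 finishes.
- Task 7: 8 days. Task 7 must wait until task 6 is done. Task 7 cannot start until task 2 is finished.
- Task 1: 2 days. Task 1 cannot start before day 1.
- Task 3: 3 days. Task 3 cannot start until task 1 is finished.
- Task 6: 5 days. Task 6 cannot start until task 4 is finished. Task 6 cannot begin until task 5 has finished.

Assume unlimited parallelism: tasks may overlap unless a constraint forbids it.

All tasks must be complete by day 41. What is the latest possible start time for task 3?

Task 7 has no dependents, so it just needs to finish by day 41. Starting by 41 − 8 = day 33 achieves that.
Task 6 has to be done before task 7 (must start by day 33). That means finishing by day 33, i.e. starting by 33 − 5 = day 28.
Task 4 feeds into task 6 (must start by day 28); so task 4 must finish by day 28 and therefore start by day 20.
Task 3 feeds into task 4 (must start by day 20, minus 1-day gap → day 19); so task 3 must finish by day 19 and therefore start by day 16.

16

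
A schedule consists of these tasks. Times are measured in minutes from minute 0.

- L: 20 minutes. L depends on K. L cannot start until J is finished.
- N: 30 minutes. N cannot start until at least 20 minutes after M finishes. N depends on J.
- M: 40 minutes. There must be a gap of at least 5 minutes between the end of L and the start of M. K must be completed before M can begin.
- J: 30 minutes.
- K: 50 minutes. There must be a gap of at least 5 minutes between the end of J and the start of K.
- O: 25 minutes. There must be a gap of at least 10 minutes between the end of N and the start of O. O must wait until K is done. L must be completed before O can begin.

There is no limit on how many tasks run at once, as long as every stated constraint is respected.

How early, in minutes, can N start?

Nothing blocks J, so it runs from minute 0 to minute 30.
K cannot begin until J (finishes minute 30, plus 5-minute gap → minute 35). It runs from minute 35 to 35 + 50 = minute 85.
For L: K (finishes minute 85); J (finishes minute 30). Taking the maximum gives a start of minute 85, and it finishes at 85 + 20 = minute 105.
For M: L (finishes minute 105, plus 5-minute gap → minute 110); K (finishes minute 85). Taking the maximum gives a start of minute 110, and it finishes at 110 + 40 = minute 150.
N waits on M (finishes minute 150, plus 20-minute gap → minute 170); J (finishes minute 30). The latest of these is minute 170, which is the earliest N can start.

170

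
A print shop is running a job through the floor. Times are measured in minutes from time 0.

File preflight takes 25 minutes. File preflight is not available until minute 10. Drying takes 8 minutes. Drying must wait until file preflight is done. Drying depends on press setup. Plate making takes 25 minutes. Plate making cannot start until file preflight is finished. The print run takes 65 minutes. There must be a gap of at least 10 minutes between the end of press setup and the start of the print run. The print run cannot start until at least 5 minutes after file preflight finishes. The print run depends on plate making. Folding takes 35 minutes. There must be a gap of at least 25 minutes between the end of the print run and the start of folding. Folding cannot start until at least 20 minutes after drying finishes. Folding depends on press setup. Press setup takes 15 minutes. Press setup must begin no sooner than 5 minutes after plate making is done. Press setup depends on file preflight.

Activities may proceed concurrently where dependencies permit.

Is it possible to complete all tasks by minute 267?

File preflight cannot begin until its own release at minute 10. It runs from minute 10 to 10 + 25 = minute 35.
After file preflight (finishes minute 35), plate making can start at minute 35 and finishes at minute 60.
Press setup cannot start until plate making (finishes minute 60, plus 5-minute gap → minute 65); file preflight (finishes minute 35). The controlling bound is minute 65, so press setup finishes at 65 + 15 = minute 80.
Drying cannot start until file preflight (finishes minute 35); press setup (finishes minute 80). The controlling bound is minute 80, so drying finishes at 80 + 8 = minute 88.
The print run needs all of press setup (finishes minute 80, plus 10-minute gap → minute 90); file preflight (finishes minute 35, plus 5-minute gap → minute 40); plate making (finishes minute 60). That puts its earliest start at minute 90; it finishes at 90 + 65 = minute 155.
Folding needs all of the print run (finishes minute 155, plus 25-minute gap → minute 180); drying (finishes minute 88, plus 20-minute gap → minute 108); press setup (finishes minute 80). That puts its earliest start at minute 180; it finishes at 180 + 35 = minute 215.
Every task is finished by minute 215, which is no later than the deadline of 267, so the schedule is feasible.

Yes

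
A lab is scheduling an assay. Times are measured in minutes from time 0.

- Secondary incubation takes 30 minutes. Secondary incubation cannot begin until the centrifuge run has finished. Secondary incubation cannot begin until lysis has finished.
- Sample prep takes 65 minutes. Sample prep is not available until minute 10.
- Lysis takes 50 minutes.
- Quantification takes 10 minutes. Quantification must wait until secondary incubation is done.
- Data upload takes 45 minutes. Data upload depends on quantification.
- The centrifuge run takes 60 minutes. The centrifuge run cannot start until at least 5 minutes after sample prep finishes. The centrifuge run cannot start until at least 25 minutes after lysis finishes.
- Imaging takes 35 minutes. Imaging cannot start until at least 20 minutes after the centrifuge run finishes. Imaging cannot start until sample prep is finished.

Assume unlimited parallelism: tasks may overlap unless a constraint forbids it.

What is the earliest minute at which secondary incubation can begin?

Lysis has no prerequisites, so it starts at minute 0 and finishes at minute 50.
After its own release at minute 10, sample prep can start at minute 10 and finishes at minute 75.
The centrifuge run has to wait for sample prep (finishes minute 75, plus 5-minute gap → minute 80); lysis (finishes minute 50, plus 25-minute gap → minute 75). The latest of these is minute 80, so the centrifuge run runs minute 80 to 80 + 60 = minute 140.
Secondary incubation waits on the centrifuge run (finishes minute 140); lysis (finishes minute 50). The latest of these is minute 140, which is the earliest secondary incubation can start.

140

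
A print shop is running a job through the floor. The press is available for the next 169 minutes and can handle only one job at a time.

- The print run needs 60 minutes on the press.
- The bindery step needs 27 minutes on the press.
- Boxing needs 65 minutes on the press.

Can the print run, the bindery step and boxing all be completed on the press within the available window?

Running back to back, the jobs need 60 + 27 + 65 = 152 minutes on the press.
Since 152 ≤ 169, they fit within the window.

Yes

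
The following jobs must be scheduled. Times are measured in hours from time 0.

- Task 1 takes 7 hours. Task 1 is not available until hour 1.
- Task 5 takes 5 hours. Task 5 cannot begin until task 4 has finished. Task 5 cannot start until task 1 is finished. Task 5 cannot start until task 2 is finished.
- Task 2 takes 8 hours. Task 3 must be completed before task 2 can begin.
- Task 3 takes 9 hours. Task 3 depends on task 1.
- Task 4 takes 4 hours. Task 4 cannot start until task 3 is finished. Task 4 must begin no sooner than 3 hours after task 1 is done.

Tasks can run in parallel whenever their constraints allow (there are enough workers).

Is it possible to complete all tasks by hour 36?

Task 1 waits on its own release at hour 1, so it starts at hour 1 and finishes at 1 + 7 = hour 8.
Task 3 waits on task 1 (finishes hour 8), so it starts at hour 8 and finishes at 8 + 9 = hour 17.
Task 4 cannot start until task 3 (finishes hour 17); task 1 (finishes hour 8, plus 3-hour gap → hour 11). The controlling bound is hour 17, so task 4 finishes at 17 + 4 = hour 21.
Task 2 cannot begin until task 3 (finishes hour 17). It runs from hour 17 to 17 + 8 = hour 25.
For task 5: task 4 (finishes hour 21); task 1 (finishes hour 8); task 2 (finishes hour 25). Taking the maximum gives a start of hour 25, and it finishes at 25 + 5 = hour 30.
Every task is finished by hour 30, which is no later than the deadline of 36, so the schedule is feasible.

Yes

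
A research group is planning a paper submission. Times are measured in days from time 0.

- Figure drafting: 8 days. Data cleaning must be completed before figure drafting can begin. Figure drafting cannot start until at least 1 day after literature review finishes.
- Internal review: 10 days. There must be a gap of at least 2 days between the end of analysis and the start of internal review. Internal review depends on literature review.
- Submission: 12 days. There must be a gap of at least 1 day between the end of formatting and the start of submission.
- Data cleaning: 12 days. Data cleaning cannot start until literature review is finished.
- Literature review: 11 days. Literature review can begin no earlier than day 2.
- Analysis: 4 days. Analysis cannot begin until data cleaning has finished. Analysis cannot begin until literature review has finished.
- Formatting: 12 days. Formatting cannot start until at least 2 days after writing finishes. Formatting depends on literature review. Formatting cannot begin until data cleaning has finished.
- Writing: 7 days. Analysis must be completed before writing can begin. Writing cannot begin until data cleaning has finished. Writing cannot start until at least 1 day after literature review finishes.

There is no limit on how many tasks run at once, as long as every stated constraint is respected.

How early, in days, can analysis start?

25

Literature review cannot begin until its own release at day 2. It runs from day 2 to 2 + 11 = day 13.
Data cleaning cannot begin until literature review (finishes day 13). It runs from day 13 to 13 + 12 = day 25.
Analysis waits on data cleaning (finishes day 25); literature review (finishes day 13). The latest of these is day 25, which is the earliest analysis can start.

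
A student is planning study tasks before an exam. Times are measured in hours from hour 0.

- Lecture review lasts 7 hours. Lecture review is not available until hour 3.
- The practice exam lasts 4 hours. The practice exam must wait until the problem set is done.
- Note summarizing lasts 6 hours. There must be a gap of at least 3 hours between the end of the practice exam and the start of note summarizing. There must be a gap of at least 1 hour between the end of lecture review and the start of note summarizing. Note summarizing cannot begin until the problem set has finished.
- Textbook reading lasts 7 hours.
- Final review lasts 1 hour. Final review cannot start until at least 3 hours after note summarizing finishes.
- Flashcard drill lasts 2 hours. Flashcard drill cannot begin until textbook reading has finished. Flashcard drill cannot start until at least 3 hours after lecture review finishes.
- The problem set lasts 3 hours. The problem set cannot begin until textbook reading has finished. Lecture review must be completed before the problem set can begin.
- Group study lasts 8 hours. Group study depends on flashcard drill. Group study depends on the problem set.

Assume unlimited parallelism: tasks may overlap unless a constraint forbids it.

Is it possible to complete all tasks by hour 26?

No

Lecture review cannot begin until its own release at hour 3. It runs from hour 3 to 3 + 7 = hour 10.
Textbook reading has no prerequisites, so it starts at hour 0 and finishes at hour 7.
Flashcard drill needs all of textbook reading (finishes hour 7); lecture review (finishes hour 10, plus 3-hour gap → hour 13). That puts its earliest start at hour 13; it finishes at 13 + 2 = hour 15.
For the problem set: textbook reading (finishes hour 7); lecture review (finishes hour 10). Taking the maximum gives a start of hour 10, and it finishes at 10 + 3 = hour 13.
For group study: flashcard drill (finishes hour 15); the problem set (finishes hour 13). Taking the maximum gives a start of hour 15, and it finishes at 15 + 8 = hour 23.
The practice exam cannot begin until the problem set (finishes hour 13). It runs from hour 13 to 13 + 4 = hour 17.
Note summarizing has to wait for the practice exam (finishes hour 17, plus 3-hour gap → hour 20); lecture review (finishes hour 10, plus 1-hour gap → hour 11); the problem set (finishes hour 13). The latest of these is hour 20, so note summarizing runs hour 20 to 20 + 6 = hour 26.
Final review waits on note summarizing (finishes hour 26, plus 3-hour gap → hour 29), so it starts at hour 29 and finishes at 29 + 1 = hour 30.
The earliest everything can be done is hour 30, which is after the deadline of 26, so it is not possible.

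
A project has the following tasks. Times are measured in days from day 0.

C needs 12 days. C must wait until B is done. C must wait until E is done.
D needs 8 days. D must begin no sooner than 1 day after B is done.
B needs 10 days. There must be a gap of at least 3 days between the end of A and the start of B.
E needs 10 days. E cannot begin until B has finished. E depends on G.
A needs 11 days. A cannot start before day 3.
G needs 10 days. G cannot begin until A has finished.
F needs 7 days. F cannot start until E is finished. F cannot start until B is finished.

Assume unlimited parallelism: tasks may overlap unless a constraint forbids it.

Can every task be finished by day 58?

Yes

A waits on its own release at day 3, so it starts at day 3 and finishes at 3 + 11 = day 14.
After A (finishes day 14), G can start at day 14 and finishes at day 24.
After A (finishes day 14, plus 3-day gap → day 17), B can start at day 17 and finishes at day 27.
E needs all of B (finishes day 27); G (finishes day 24). That puts its earliest start at day 27; it finishes at 27 + 10 = day 37.
F has to wait for E (finishes day 37); B (finishes day 27). The latest of these is day 37, so F runs day 37 to 37 + 7 = day 44.
C has to wait for B (finishes day 27); E (finishes day 37). The latest of these is day 37, so C runs day 37 to 37 + 12 = day 49.
After B (finishes day 27, plus 1-day gap → day 28), D can start at day 28 and finishes at day 36.
Every task is finished by day 49, which is no later than the deadline of 58, so the schedule is feasible.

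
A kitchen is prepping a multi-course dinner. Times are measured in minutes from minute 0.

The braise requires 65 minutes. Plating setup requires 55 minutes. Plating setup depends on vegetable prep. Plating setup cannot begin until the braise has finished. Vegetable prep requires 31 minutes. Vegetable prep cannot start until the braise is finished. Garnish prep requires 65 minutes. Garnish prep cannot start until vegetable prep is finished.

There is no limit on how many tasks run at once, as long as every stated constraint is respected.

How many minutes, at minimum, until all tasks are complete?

161

Nothing blocks the braise, so it runs from minute 0 to minute 65.
Vegetable prep waits on the braise (finishes minute 65), so it starts at minute 65 and finishes at 65 + 31 = minute 96.
Garnish prep waits on vegetable prep (finishes minute 96), so it starts at minute 96 and finishes at 96 + 65 = minute 161.
Plating setup cannot start until vegetable prep (finishes minute 96); the braise (finishes minute 65). The controlling bound is minute 96, so plating setup finishes at 96 + 55 = minute 151.
All tasks are finished once the last one completes. Finish times: The braise at 65, Vegetable prep at 96, Plating setup at 151, Garnish prep at 161. The latest is minute 161.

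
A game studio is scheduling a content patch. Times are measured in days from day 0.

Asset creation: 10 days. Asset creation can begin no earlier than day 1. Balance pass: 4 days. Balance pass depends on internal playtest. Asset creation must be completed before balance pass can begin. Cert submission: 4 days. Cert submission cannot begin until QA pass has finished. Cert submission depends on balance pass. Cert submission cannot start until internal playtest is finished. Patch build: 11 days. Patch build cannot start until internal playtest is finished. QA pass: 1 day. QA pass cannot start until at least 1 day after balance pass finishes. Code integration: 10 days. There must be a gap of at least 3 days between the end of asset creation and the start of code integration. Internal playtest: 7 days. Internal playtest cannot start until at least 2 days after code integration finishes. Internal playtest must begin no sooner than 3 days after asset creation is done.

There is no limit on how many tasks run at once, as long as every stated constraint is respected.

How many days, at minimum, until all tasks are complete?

Asset creation cannot begin until its own release at day 1. It runs from day 1 to 1 + 10 = day 11.
Code integration cannot begin until asset creation (finishes day 11, plus 3-day gap → day 14). It runs from day 14 to 14 + 10 = day 24.
Internal playtest needs all of code integration (finishes day 24, plus 2-day gap → day 26); asset creation (finishes day 11, plus 3-day gap → day 14). That puts its earliest start at day 26; it finishes at 26 + 7 = day 33.
After internal playtest (finishes day 33), patch build can start at day 33 and finishes at day 44.
Balance pass has to wait for internal playtest (finishes day 33); asset creation (finishes day 11). The latest of these is day 33, so balance pass runs day 33 to 33 + 4 = day 37.
QA pass waits on balance pass (finishes day 37, plus 1-day gap → day 38), so it starts at day 38 and finishes at 38 + 1 = day 39.
For cert submission: QA pass (finishes day 39); balance pass (finishes day 37); internal playtest (finishes day 33). Taking the maximum gives a start of day 39, and it finishes at 39 + 4 = day 43.
All tasks are finished once the last one completes. Finish times: Asset creation at 11, Code integration at 24, Internal playtest at 33, Balance pass at 37, QA pass at 39, Cert submission at 43, Patch build at 44. The latest is day 44.

44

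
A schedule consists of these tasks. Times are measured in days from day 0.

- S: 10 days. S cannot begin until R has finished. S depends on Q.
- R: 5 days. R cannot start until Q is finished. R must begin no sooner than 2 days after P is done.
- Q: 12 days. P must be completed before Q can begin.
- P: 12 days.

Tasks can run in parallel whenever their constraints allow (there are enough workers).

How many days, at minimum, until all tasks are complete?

39

Nothing blocks P, so it runs from day 0 to day 12.
After P (finishes day 12), Q can start at day 12 and finishes at day 24.
For R: Q (finishes day 24); P (finishes day 12, plus 2-day gap → day 14). Taking the maximum gives a start of day 24, and it finishes at 24 + 5 = day 29.
S has to wait for R (finishes day 29); Q (finishes day 24). The latest of these is day 29, so S runs day 29 to 29 + 10 = day 39.
All tasks are finished once the last one completes. Finish times: P at 12, Q at 24, R at 29, S at 39. The latest is day 39.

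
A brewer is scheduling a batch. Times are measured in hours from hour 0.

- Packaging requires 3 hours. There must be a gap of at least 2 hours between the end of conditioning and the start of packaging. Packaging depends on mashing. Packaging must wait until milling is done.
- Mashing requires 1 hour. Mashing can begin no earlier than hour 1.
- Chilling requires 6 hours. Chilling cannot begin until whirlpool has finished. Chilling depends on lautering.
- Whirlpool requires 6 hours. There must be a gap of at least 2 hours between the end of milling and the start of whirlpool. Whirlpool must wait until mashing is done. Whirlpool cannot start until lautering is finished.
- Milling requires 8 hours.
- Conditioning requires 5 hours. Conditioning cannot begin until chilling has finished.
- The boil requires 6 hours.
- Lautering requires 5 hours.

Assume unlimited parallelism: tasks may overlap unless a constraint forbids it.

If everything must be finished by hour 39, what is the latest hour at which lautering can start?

Packaging has no dependents, so it just needs to finish by hour 39. Starting by 39 − 3 = hour 36 achieves that.
Since packaging (must start by hour 36, minus 2-hour gap → hour 34) depends on it, conditioning must finish by hour 34. Backing off its 5-hour duration gives a latest start of hour 29.
Chilling must finish before conditioning (must start by hour 29). With a 6-hour duration, chilling must start by 29 − 6 = hour 23.
Whirlpool must finish before chilling (must start by hour 23). With a 6-hour duration, whirlpool must start by 23 − 6 = hour 17.
Lautering feeds whirlpool (must start by hour 17); chilling (must start by hour 23). Taking the minimum, lautering must finish by hour 17 and start by 17 − 5 = hour 12.

12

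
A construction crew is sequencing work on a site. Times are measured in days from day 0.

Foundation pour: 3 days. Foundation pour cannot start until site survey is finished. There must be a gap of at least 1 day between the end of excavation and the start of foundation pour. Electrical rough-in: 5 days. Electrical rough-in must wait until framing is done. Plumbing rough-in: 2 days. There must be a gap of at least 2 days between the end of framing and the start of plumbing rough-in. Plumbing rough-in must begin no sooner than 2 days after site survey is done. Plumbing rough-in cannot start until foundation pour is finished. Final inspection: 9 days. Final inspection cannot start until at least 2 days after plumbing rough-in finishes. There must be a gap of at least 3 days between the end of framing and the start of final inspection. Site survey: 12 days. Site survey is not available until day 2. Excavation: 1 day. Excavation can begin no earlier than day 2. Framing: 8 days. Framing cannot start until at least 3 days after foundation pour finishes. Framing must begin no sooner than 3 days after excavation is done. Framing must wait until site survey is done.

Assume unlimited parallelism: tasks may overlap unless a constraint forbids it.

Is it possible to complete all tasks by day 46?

After its own release at day 2, excavation can start at day 2 and finishes at day 3.
Site survey cannot begin until its own release at day 2. It runs from day 2 to 2 + 12 = day 14.
Foundation pour cannot start until site survey (finishes day 14); excavation (finishes day 3, plus 1-day gap → day 4). The controlling bound is day 14, so foundation pour finishes at 14 + 3 = day 17.
Framing needs all of foundation pour (finishes day 17, plus 3-day gap → day 20); excavation (finishes day 3, plus 3-day gap → day 6); site survey (finishes day 14). That puts its earliest start at day 20; it finishes at 20 + 8 = day 28.
Electrical rough-in cannot begin until framing (finishes day 28). It runs from day 28 to 28 + 5 = day 33.
For plumbing rough-in: framing (finishes day 28, plus 2-day gap → day 30); site survey (finishes day 14, plus 2-day gap → day 16); foundation pour (finishes day 17). Taking the maximum gives a start of day 30, and it finishes at 30 + 2 = day 32.
For final inspection: plumbing rough-in (finishes day 32, plus 2-day gap → day 34); framing (finishes day 28, plus 3-day gap → day 31). Taking the maximum gives a start of day 34, and it finishes at 34 + 9 = day 43.
Every task is finished by day 43, which is no later than the deadline of 46, so the schedule is feasible.

Yes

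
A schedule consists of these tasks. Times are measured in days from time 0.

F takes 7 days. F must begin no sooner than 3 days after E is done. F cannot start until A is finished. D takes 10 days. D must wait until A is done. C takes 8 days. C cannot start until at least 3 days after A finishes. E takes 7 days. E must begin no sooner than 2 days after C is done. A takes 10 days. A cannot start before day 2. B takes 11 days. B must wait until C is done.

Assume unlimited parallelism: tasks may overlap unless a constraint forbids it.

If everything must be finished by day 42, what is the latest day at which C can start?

Nothing follows B; the deadline of day 42 is its only limit. It must start by 42 − 11 = day 31.
To finish by day 42, F (duration 7) must start no later than day 35.
E has to be done before F (must start by day 35, minus 3-day gap → day 32). That means finishing by day 32, i.e. starting by 32 − 7 = day 25.
C has several dependents: B (must start by day 31); E (must start by day 25, minus 2-day gap → day 23). The earliest of those limits is day 23, so C must start by 23 − 8 = day 15.

15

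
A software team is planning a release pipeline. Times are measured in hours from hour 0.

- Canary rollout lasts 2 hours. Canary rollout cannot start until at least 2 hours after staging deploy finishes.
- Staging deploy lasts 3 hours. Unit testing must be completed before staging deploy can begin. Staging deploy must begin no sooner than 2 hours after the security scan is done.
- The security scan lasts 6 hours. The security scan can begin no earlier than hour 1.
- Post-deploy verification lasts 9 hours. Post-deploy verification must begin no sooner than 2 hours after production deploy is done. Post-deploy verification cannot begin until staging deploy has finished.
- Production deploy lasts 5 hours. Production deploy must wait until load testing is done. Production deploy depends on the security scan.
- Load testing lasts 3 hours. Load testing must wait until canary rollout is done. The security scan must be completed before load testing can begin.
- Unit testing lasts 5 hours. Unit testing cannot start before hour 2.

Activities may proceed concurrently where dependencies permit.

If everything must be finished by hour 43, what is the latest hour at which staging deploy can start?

17

To finish by hour 43, post-deploy verification (duration 9) must start no later than hour 34.
Production deploy feeds into post-deploy verification (must start by hour 34, minus 2-hour gap → hour 32); so production deploy must finish by hour 32 and therefore start by hour 27.
Load testing must finish before production deploy (must start by hour 27). With a 3-hour duration, load testing must start by 27 − 3 = hour 24.
Canary rollout has to be done before load testing (must start by hour 24). That means finishing by hour 24, i.e. starting by 24 − 2 = hour 22.
Staging deploy must finish in time for canary rollout (must start by hour 22, minus 2-hour gap → hour 20); post-deploy verification (must start by hour 34). The tightest is hour 20, so staging deploy must start by 20 − 3 = hour 17.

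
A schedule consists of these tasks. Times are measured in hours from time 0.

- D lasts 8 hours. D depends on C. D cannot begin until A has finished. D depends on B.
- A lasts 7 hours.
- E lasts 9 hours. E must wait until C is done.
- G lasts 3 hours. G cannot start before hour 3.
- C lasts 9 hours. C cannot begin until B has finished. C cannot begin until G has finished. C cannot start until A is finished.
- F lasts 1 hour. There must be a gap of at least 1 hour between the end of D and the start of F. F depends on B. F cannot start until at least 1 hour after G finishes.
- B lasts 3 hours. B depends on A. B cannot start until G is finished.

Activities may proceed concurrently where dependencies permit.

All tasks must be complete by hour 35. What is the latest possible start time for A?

To finish by hour 35, F (duration 1) must start no later than hour 34.
D feeds into F (must start by hour 34, minus 1-hour gap → hour 33); so D must finish by hour 33 and therefore start by hour 25.
Nothing follows E; the deadline of hour 35 is its only limit. It must start by 35 − 9 = hour 26.
C has several dependents: D (must start by hour 25); E (must start by hour 26). The earliest of those limits is hour 25, so C must start by 25 − 9 = hour 16.
B must finish in time for C (must start by hour 16); D (must start by hour 25); F (must start by hour 34). The tightest is hour 16, so B must start by 16 − 3 = hour 13.
A has several dependents: B (must start by hour 13); C (must start by hour 16); D (must start by hour 25). The earliest of those limits is hour 13, so A must start by 13 − 7 = hour 6.

6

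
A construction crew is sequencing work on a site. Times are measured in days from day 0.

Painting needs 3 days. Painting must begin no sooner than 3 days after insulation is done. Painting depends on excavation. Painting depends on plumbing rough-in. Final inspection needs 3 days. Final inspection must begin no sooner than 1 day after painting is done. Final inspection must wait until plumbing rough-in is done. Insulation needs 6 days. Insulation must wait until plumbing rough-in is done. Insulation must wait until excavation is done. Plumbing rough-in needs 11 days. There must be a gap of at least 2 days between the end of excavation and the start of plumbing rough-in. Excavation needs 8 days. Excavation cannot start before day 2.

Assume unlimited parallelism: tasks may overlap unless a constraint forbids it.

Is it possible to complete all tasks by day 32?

Excavation waits on its own release at day 2, so it starts at day 2 and finishes at 2 + 8 = day 10.
Plumbing rough-in cannot begin until excavation (finishes day 10, plus 2-day gap → day 12). It runs from day 12 to 12 + 11 = day 23.
Insulation cannot start until plumbing rough-in (finishes day 23); excavation (finishes day 10). The controlling bound is day 23, so insulation finishes at 23 + 6 = day 29.
Painting cannot start until insulation (finishes day 29, plus 3-day gap → day 32); excavation (finishes day 10); plumbing rough-in (finishes day 23). The controlling bound is day 32, so painting finishes at 32 + 3 = day 35.
Final inspection needs all of painting (finishes day 35, plus 1-day gap → day 36); plumbing rough-in (finishes day 23). That puts its earliest start at day 36; it finishes at 36 + 3 = day 39.
The earliest everything can be done is day 39, which is after the deadline of 32, so it is not possible.

No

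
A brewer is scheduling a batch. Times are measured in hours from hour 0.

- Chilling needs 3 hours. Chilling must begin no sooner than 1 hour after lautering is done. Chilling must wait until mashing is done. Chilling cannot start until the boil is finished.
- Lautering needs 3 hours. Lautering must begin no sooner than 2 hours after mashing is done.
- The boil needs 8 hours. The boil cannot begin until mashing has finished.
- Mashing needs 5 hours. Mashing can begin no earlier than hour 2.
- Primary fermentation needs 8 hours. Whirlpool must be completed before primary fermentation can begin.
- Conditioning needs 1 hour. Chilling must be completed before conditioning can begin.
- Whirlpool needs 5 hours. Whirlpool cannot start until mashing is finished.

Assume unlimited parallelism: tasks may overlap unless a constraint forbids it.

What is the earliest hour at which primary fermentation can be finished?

After its own release at hour 2, mashing can start at hour 2 and finishes at hour 7.
After mashing (finishes hour 7), whirlpool can start at hour 7 and finishes at hour 12.
Primary fermentation waits on whirlpool (finishes hour 12), so it starts at hour 12 and finishes at 12 + 8 = hour 20.

20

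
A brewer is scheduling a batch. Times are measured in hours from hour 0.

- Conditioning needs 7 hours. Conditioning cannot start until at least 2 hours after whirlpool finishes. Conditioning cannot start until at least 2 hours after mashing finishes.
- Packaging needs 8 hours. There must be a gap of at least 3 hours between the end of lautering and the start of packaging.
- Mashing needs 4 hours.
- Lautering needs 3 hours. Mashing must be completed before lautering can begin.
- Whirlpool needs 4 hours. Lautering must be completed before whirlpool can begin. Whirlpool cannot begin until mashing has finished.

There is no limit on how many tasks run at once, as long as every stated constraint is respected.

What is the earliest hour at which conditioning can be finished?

20

Mashing can start immediately at hour 0; it finishes at hour 4.
After mashing (finishes hour 4), lautering can start at hour 4 and finishes at hour 7.
Whirlpool cannot start until lautering (finishes hour 7); mashing (finishes hour 4). The controlling bound is hour 7, so whirlpool finishes at 7 + 4 = hour 11.
For conditioning: whirlpool (finishes hour 11, plus 2-hour gap → hour 13); mashing (finishes hour 4, plus 2-hour gap → hour 6). Taking the maximum gives a start of hour 13, and it finishes at 13 + 7 = hour 20.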